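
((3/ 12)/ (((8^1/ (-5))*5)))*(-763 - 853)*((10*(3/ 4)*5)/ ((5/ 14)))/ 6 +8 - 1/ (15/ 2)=53497/ 60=891.62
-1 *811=-811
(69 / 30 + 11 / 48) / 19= 607 / 4560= 0.13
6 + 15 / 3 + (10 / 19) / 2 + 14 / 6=775 / 57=13.60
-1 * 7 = -7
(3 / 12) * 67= 67 / 4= 16.75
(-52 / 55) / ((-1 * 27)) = 52 / 1485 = 0.04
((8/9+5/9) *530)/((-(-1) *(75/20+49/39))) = 358280/2343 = 152.92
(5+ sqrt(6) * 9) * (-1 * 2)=-18 * sqrt(6) - 10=-54.09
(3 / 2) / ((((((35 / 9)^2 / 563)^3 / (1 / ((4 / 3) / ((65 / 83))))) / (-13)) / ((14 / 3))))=-48082628455912089 / 17437262500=-2757464.28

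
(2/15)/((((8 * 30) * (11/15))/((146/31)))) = 0.00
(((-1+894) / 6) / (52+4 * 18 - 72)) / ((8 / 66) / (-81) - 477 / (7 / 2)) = -5569641 / 265207280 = -0.02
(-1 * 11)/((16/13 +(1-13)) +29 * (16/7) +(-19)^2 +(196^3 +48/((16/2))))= -1001/685226225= -0.00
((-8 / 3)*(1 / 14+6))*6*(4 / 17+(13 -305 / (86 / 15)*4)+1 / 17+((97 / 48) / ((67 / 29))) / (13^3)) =735986802115 / 37977342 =19379.63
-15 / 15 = -1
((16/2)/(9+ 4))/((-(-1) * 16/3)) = 3/26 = 0.12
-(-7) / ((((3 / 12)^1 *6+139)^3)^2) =448 / 492309163417681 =0.00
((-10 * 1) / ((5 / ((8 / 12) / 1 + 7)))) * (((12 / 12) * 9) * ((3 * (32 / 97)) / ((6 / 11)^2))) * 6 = -267168 / 97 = -2754.31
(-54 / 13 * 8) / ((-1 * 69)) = 144 / 299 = 0.48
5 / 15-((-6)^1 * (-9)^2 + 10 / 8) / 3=1943 / 12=161.92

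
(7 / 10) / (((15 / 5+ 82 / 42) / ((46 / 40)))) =3381 / 20800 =0.16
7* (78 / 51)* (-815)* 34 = -296660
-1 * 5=-5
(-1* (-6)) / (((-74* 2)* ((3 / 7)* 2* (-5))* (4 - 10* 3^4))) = -7 / 596440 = -0.00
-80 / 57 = -1.40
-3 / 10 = -0.30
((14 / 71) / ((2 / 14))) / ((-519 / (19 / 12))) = -931 / 221094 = -0.00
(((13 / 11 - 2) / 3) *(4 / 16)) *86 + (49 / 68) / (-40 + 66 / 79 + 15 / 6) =-6373315 / 1083291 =-5.88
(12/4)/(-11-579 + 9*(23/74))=-222/43453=-0.01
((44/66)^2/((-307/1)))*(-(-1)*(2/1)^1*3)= -8/921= -0.01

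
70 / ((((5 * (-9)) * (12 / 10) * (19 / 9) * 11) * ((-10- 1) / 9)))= 105 / 2299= 0.05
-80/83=-0.96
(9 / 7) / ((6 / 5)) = 15 / 14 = 1.07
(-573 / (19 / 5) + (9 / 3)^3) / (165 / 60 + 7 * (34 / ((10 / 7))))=-15680 / 21451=-0.73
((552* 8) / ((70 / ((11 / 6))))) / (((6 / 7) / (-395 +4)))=-791384 / 15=-52758.93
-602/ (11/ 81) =-4432.91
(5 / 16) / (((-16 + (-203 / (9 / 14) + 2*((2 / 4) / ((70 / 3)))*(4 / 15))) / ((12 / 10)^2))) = -2835 / 2090128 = -0.00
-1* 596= -596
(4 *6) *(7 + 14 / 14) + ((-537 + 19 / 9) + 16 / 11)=-341.43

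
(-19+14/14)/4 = -9/2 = -4.50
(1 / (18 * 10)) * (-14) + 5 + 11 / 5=7.12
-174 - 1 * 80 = -254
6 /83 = 0.07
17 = 17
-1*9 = -9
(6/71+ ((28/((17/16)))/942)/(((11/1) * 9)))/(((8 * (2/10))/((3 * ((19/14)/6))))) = 226672945/6303494736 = 0.04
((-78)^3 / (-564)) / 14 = 19773 / 329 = 60.10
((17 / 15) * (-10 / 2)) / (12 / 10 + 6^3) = -85 / 3258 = -0.03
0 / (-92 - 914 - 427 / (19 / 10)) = 0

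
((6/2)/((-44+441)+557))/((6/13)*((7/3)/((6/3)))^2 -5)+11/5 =198738/90365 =2.20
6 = 6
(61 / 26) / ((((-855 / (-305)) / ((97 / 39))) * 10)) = 360937 / 1733940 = 0.21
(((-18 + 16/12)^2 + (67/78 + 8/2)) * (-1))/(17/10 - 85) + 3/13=353176/97461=3.62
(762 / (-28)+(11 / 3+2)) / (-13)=905 / 546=1.66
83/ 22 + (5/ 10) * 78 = 941/ 22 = 42.77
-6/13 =-0.46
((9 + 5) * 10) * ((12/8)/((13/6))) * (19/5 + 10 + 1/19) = 331632/247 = 1342.64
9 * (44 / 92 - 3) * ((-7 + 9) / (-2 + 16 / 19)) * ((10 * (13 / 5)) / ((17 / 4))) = 1031472 / 4301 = 239.82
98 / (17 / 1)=98 / 17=5.76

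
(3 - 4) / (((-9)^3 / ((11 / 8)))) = 0.00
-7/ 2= -3.50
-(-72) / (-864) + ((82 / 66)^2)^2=10907737 / 4743684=2.30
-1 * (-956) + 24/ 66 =10520/ 11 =956.36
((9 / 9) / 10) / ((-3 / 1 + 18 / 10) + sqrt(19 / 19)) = -1 / 2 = -0.50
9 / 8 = 1.12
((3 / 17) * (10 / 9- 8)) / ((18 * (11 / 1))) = -31 / 5049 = -0.01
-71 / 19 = -3.74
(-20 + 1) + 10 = -9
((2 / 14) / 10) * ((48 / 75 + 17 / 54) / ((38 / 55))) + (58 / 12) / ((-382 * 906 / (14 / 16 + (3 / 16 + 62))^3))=-295480925642731 / 84842930995200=-3.48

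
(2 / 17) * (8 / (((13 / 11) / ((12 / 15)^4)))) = 45056 / 138125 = 0.33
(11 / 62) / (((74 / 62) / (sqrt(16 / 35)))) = 22 * sqrt(35) / 1295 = 0.10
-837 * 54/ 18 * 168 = -421848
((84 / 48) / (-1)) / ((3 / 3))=-7 / 4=-1.75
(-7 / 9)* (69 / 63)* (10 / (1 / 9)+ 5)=-2185 / 27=-80.93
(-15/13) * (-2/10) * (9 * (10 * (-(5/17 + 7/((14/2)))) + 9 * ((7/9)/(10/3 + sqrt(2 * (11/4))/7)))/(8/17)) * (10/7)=-60222150/882791-144585 * sqrt(22)/504452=-69.56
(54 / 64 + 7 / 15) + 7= 3989 / 480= 8.31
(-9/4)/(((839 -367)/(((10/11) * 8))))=-45/1298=-0.03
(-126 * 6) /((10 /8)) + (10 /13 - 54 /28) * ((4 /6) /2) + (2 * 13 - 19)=-1633049 /2730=-598.19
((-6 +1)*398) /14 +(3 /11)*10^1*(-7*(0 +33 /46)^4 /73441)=-163592430173845 /1150900961336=-142.14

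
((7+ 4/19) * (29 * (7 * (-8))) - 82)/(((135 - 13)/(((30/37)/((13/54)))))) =-181477260/557479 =-325.53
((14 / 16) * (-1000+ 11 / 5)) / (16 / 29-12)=1012767 / 13280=76.26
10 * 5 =50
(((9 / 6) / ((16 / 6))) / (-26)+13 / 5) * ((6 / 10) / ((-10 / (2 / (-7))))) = 16089 / 364000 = 0.04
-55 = -55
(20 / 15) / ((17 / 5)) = 20 / 51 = 0.39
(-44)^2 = 1936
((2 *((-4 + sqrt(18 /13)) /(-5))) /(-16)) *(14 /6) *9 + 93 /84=-139 /140 + 63 *sqrt(26) /520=-0.38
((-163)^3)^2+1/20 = 375107391560181/20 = 18755369578009.05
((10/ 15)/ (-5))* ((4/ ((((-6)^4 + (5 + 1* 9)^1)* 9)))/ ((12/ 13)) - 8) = 282947/ 265275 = 1.07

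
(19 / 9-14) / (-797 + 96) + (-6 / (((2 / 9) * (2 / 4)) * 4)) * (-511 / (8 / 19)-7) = 1663401107 / 100944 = 16478.45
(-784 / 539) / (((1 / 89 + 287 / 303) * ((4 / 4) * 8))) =-26967 / 142153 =-0.19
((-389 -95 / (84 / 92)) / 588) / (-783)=5177 / 4834242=0.00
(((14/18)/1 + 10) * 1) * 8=776/9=86.22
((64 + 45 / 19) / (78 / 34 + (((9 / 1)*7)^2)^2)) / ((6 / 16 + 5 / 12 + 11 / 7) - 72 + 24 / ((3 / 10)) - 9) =150059 / 48549976499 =0.00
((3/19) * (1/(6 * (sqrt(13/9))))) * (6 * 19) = 9 * sqrt(13)/13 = 2.50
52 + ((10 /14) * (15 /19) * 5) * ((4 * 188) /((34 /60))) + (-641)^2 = 937579513 /2261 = 414674.71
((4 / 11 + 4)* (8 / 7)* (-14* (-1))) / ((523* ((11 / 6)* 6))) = 768 / 63283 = 0.01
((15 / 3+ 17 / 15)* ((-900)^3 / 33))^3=-3310613835264000000000000000 / 1331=-2487313174503380916604057.00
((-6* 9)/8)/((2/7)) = -189/8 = -23.62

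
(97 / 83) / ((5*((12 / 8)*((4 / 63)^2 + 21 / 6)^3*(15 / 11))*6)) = 19766689439112 / 44653478279378125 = 0.00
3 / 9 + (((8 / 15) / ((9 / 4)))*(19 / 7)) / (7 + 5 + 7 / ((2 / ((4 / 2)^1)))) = 347 / 945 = 0.37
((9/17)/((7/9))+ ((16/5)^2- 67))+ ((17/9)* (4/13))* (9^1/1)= -1966568/38675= -50.85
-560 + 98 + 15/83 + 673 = 17528/83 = 211.18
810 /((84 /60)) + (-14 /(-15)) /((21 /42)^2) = 61142 /105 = 582.30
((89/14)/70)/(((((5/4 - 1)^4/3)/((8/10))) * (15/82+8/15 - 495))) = -0.11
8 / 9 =0.89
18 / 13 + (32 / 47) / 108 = 22946 / 16497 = 1.39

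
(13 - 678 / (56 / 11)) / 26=-3365 / 728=-4.62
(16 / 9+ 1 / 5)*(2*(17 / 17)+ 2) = 7.91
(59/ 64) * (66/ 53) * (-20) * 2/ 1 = -9735/ 212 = -45.92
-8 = -8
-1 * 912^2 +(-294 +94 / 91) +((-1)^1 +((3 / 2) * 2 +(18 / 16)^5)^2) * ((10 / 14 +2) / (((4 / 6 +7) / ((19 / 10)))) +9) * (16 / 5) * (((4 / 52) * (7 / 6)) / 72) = -168288246668330745011 / 202260747386880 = -832036.12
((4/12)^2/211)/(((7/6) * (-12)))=-1/26586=-0.00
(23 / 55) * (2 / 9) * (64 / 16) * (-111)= -41.26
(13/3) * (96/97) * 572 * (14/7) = 475904/97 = 4906.23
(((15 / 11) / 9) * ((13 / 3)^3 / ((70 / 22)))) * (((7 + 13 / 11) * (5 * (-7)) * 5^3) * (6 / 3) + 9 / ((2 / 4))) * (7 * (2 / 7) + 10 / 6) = -192189166 / 189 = -1016873.89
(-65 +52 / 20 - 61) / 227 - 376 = -427377 / 1135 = -376.54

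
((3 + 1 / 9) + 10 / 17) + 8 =1790 / 153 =11.70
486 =486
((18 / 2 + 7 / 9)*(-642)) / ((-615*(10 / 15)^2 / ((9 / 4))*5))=10.33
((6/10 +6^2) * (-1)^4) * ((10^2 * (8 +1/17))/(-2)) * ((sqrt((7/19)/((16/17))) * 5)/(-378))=208925 * sqrt(2261)/81396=122.05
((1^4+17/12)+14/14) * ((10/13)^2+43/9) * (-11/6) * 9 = -3683317/12168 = -302.71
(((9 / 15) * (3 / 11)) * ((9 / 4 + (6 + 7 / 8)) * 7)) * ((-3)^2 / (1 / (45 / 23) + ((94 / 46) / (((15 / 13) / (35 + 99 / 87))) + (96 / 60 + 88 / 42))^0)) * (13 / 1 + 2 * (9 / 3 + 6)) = 11548089 / 5984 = 1929.83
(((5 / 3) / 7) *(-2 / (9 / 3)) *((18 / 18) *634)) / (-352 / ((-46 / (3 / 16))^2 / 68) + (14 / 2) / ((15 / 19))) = -134154400 / 11289831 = -11.88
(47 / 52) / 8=47 / 416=0.11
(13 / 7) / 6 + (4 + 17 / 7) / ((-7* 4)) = 47 / 588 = 0.08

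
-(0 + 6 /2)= -3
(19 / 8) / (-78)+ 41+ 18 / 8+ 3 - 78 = -19831 / 624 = -31.78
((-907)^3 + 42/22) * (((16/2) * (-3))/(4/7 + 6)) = 689435800368/253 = 2725042689.20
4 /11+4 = 48 /11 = 4.36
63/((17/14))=51.88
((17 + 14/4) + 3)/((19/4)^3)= 1504/6859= 0.22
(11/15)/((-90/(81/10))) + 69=34467/500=68.93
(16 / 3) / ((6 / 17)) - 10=46 / 9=5.11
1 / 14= 0.07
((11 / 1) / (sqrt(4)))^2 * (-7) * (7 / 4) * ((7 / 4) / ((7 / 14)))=-41503 / 32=-1296.97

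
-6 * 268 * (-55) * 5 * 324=143272800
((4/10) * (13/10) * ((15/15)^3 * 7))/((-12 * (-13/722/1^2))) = 2527/150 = 16.85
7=7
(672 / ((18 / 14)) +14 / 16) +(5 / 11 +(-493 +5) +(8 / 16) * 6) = 10295 / 264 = 39.00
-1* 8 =-8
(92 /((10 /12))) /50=276 /125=2.21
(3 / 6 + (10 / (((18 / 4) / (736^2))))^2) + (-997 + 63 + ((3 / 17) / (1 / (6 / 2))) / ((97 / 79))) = 387098866574729059 / 267138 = 1449059536923.72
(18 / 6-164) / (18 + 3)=-23 / 3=-7.67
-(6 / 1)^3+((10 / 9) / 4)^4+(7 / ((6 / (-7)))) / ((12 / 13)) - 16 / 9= -23789561 / 104976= -226.62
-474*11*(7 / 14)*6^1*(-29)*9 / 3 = 1360854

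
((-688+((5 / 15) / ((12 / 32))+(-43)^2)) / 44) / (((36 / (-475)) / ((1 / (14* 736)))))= -4967075 / 146893824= -0.03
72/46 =36/23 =1.57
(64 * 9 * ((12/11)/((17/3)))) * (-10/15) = -13824/187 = -73.93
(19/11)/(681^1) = 19/7491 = 0.00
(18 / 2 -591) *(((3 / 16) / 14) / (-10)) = 873 / 1120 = 0.78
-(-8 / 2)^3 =64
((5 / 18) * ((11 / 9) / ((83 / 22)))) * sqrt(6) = 0.22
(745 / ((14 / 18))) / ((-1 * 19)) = -6705 / 133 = -50.41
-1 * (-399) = 399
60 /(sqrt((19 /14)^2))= 840 /19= 44.21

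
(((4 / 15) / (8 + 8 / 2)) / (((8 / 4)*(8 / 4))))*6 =1 / 30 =0.03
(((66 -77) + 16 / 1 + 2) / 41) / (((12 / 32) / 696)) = 12992 / 41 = 316.88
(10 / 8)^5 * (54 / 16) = 10.30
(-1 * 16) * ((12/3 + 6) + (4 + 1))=-240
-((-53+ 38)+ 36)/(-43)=21/43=0.49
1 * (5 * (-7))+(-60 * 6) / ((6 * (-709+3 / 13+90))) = -70190 / 2011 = -34.90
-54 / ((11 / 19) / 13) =-13338 / 11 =-1212.55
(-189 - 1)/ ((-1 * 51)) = 3.73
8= 8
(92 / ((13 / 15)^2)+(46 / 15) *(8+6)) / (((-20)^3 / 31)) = -1624927 / 2535000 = -0.64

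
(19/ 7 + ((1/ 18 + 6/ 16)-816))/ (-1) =409679/ 504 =812.86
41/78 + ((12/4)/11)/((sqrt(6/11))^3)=41/78 + sqrt(66)/12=1.20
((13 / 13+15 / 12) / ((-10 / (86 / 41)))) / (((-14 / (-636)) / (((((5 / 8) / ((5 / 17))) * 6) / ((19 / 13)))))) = -40796379 / 218120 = -187.04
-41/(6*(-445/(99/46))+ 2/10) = 6765/204667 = 0.03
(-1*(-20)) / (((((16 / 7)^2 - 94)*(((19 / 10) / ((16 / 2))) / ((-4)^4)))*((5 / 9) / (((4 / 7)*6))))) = -1498.65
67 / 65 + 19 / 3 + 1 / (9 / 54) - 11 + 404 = 79241 / 195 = 406.36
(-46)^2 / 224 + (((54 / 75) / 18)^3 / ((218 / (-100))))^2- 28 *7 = -48484690234151 / 259896875000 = -186.55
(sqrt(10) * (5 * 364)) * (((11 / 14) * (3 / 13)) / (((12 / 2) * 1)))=55 * sqrt(10)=173.93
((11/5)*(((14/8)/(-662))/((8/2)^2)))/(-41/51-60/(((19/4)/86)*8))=74613/28038930560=0.00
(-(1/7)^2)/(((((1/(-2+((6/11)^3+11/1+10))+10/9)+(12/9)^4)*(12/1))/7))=-688635/250111148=-0.00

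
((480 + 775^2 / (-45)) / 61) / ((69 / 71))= -357485 / 1647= -217.05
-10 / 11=-0.91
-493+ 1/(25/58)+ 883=9808/25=392.32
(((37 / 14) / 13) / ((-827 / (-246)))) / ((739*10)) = 4551 / 556149230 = 0.00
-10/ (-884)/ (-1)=-5/ 442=-0.01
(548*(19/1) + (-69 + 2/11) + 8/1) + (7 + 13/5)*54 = 597827/55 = 10869.58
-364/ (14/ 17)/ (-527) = 26/ 31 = 0.84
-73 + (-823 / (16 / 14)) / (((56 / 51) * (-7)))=9269 / 448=20.69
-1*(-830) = 830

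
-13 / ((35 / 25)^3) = -1625 / 343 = -4.74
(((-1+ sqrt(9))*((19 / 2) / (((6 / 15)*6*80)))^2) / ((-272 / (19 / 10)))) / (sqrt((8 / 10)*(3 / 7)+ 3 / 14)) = -6859*sqrt(2730) / 7821066240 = -0.00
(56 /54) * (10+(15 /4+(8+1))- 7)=49 /3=16.33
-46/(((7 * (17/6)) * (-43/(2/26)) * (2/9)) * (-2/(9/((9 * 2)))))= -621/133042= -0.00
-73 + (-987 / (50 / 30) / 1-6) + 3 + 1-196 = -4316 / 5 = -863.20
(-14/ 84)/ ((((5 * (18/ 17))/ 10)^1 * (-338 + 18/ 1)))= 17/ 17280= 0.00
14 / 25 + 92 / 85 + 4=2398 / 425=5.64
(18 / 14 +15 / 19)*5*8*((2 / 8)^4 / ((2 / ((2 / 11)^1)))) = 345 / 11704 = 0.03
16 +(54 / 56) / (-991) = 443941 / 27748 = 16.00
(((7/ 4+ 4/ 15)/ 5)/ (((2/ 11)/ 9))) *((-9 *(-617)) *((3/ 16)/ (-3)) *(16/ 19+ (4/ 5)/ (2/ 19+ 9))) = -84723525909/ 13148000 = -6443.83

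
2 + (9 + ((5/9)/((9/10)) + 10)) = 1751/81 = 21.62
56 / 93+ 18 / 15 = 838 / 465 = 1.80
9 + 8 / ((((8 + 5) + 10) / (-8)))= 143 / 23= 6.22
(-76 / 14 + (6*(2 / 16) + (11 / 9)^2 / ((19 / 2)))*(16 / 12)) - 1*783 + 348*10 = 87027992 / 32319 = 2692.78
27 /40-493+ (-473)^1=-38613 /40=-965.32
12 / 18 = 0.67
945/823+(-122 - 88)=-171885/823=-208.85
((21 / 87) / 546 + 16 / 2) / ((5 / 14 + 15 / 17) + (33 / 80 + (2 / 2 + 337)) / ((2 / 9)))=172283440 / 32820243573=0.01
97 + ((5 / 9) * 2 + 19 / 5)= 4586 / 45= 101.91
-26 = -26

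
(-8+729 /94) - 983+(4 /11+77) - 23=-960463 /1034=-928.88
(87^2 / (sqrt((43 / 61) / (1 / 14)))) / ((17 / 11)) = 83259 * sqrt(36722) / 10234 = 1559.01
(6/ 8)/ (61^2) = 3/ 14884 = 0.00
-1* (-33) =33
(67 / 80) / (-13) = -67 / 1040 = -0.06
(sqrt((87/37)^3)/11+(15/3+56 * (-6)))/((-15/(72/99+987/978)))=38.28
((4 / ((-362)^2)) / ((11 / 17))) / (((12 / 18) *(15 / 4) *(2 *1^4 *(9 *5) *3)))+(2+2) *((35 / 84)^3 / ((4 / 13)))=4880024321 / 5189342400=0.94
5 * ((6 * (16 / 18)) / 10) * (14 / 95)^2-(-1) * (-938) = -25394782 / 27075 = -937.94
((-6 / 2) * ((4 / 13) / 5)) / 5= -12 / 325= -0.04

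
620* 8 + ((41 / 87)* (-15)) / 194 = 27904755 / 5626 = 4959.96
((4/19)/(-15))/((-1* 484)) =1/34485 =0.00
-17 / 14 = -1.21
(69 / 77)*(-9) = -621 / 77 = -8.06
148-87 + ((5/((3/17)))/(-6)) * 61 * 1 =-4087/18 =-227.06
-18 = -18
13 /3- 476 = -1415 /3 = -471.67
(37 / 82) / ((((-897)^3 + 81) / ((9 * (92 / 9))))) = -851 / 14795550936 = -0.00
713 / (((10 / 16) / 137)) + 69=781793 / 5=156358.60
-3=-3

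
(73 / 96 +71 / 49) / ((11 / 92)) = 239039 / 12936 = 18.48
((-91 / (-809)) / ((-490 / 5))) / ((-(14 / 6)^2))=0.00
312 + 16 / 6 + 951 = 3797 / 3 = 1265.67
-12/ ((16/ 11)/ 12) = -99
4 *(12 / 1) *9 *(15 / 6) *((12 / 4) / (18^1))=180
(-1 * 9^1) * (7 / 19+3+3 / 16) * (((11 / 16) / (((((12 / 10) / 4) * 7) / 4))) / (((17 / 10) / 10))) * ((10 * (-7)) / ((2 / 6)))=66886875 / 1292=51770.03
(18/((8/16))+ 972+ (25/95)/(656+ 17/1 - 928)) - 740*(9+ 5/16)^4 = -88340919056881/15876096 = -5564398.14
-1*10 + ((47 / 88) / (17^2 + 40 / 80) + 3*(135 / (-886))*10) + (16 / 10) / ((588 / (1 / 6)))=-120849905909 / 8295112980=-14.57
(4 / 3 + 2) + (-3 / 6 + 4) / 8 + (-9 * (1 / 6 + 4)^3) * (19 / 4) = -296513 / 96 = -3088.68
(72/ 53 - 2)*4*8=-1088/ 53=-20.53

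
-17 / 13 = -1.31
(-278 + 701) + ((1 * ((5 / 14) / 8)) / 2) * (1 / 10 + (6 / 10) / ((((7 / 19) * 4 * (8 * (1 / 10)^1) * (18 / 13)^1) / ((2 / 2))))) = 63674915 / 150528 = 423.01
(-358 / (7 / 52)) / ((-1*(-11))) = -241.77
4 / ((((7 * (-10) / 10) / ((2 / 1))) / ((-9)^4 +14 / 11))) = -577480 / 77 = -7499.74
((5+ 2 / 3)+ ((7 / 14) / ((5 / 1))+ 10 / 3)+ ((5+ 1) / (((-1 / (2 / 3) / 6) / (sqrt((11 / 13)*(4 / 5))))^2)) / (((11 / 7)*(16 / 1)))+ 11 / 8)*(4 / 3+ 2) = 6791 / 156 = 43.53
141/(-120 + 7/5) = -705/593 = -1.19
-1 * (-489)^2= -239121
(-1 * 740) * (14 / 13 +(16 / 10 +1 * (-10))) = 70448 / 13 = 5419.08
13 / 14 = 0.93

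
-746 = -746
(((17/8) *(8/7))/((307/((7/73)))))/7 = 17/156877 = 0.00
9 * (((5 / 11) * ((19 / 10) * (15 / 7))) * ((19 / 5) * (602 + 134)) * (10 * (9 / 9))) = 35868960 / 77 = 465830.65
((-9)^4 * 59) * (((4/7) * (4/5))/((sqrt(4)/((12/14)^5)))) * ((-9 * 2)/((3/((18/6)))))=-433451782656/588245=-736855.87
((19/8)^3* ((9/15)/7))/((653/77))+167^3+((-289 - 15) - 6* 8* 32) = 7782712082987/1671680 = 4655623.14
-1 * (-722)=722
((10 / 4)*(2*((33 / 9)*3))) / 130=11 / 26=0.42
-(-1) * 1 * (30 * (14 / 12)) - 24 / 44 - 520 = -5341 / 11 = -485.55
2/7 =0.29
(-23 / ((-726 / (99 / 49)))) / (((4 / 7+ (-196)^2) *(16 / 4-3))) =3 / 1800568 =0.00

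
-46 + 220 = 174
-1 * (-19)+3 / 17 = 19.18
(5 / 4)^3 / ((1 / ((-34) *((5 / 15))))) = -2125 / 96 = -22.14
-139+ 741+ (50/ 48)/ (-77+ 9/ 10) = 5497339/ 9132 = 601.99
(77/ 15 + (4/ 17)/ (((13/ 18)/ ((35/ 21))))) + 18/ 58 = 575528/ 96135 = 5.99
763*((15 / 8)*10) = 57225 / 4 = 14306.25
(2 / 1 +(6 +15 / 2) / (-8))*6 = 15 / 8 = 1.88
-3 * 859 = -2577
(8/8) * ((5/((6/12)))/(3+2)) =2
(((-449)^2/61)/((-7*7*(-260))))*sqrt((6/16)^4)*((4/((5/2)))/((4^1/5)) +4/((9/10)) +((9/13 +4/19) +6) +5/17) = 7423553623/14917535360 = 0.50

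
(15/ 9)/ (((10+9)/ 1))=5/ 57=0.09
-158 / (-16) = 79 / 8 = 9.88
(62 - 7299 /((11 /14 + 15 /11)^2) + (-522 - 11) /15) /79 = -2553050543 /129829785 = -19.66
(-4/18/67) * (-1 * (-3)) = -2/201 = -0.01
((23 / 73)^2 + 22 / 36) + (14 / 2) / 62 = 1224049 / 1486791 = 0.82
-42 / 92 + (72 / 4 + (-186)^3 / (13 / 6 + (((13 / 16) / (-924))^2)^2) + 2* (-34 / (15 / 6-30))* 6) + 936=-777473400774106783803388191 / 261866798442253031170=-2968965.16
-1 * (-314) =314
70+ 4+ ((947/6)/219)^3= 168736566779/2268747144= 74.37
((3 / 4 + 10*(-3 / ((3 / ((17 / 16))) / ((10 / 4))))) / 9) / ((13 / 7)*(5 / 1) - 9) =-2891 / 288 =-10.04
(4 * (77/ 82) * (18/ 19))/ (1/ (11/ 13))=30492/ 10127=3.01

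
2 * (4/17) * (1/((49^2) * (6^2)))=2/367353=0.00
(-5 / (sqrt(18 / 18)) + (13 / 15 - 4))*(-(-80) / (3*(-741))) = 1952 / 6669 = 0.29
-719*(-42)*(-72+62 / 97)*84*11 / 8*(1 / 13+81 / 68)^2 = -15169560189768369 / 37900616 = -400245742.44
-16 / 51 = -0.31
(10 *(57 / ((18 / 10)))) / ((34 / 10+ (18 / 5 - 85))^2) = 475 / 9126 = 0.05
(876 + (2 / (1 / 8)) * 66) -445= 1487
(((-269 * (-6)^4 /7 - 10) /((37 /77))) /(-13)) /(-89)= -3835634 /42809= -89.60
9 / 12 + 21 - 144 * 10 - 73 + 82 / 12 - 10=-17933 / 12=-1494.42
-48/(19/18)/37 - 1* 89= -63431/703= -90.23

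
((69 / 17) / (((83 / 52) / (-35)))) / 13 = -9660 / 1411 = -6.85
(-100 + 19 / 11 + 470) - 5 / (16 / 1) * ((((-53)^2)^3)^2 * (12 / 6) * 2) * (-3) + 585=81057719202359815557861 / 44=1842220890962723080860.48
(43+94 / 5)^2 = 95481 / 25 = 3819.24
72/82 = 36/41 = 0.88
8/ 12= 2/ 3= 0.67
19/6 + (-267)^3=-114204959/6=-19034159.83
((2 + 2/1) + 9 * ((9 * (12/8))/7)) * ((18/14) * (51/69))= 1989/98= 20.30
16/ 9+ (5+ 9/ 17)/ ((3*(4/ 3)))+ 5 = 2497/ 306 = 8.16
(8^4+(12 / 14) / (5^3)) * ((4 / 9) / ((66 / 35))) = 7168012 / 7425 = 965.39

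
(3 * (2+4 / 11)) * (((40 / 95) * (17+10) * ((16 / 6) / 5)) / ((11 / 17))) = 763776 / 11495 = 66.44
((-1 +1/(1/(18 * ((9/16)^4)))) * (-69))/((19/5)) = -9066945/622592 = -14.56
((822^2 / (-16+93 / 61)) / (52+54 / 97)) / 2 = -999505557 / 2250767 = -444.07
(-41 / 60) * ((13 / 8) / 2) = -533 / 960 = -0.56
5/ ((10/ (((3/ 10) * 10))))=3/ 2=1.50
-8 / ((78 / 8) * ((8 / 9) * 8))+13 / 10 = 1.18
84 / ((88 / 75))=1575 / 22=71.59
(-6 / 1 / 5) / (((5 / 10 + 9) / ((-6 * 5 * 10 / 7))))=720 / 133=5.41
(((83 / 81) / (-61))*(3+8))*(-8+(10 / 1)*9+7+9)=-18.11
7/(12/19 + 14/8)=532/181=2.94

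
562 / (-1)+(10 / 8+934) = 1493 / 4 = 373.25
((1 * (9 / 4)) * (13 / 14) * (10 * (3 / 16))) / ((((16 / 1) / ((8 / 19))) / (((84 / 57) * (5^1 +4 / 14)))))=64935 / 80864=0.80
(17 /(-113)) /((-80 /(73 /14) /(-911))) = -1130551 /126560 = -8.93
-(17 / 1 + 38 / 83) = -1449 / 83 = -17.46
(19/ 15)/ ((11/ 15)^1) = 19/ 11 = 1.73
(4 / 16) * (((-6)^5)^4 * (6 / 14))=2742118830047232 / 7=391731261435318.86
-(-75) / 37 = 75 / 37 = 2.03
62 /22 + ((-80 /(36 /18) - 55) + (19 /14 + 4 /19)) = -265137 /2926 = -90.61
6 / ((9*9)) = 0.07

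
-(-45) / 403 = 45 / 403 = 0.11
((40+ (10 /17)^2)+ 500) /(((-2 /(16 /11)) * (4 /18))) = -5621760 /3179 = -1768.41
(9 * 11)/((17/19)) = 1881/17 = 110.65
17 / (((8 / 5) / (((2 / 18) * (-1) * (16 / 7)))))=-170 / 63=-2.70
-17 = -17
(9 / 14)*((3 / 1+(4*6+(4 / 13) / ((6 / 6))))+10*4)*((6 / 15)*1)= 225 / 13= 17.31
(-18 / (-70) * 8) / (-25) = -0.08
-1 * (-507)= 507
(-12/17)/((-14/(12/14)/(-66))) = -2376/833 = -2.85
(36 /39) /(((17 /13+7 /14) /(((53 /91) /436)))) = 318 /466193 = 0.00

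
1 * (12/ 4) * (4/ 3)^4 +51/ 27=307/ 27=11.37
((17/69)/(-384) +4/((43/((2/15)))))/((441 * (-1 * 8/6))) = -0.00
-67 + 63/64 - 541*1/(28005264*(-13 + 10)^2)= -66556262389/1008189504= -66.02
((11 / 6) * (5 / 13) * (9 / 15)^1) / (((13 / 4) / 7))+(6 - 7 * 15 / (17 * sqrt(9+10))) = 5.49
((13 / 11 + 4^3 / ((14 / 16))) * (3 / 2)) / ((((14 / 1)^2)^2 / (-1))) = -17169 / 5916064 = -0.00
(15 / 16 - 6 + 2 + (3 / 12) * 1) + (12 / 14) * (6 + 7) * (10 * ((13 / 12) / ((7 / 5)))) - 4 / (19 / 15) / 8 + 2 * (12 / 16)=1258969 / 14896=84.52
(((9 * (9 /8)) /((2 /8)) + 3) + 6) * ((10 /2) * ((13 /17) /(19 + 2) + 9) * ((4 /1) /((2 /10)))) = 5322900 /119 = 44730.25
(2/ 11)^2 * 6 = 24/ 121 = 0.20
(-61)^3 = -226981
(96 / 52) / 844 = 6 / 2743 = 0.00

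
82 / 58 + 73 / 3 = 25.75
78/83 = 0.94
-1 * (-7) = 7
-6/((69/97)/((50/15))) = -1940/69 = -28.12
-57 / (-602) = 57 / 602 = 0.09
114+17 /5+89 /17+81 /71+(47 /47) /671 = 123.78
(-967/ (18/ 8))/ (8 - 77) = 3868/ 621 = 6.23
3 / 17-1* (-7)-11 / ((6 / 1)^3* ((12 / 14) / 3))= 51395 / 7344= 7.00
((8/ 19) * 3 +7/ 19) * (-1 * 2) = -62/ 19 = -3.26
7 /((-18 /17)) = -119 /18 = -6.61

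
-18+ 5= -13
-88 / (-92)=22 / 23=0.96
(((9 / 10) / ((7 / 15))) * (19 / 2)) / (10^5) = 513 / 2800000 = 0.00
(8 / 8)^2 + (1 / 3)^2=10 / 9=1.11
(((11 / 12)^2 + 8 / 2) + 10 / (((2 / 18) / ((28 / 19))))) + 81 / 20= 141.52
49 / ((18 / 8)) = 196 / 9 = 21.78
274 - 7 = 267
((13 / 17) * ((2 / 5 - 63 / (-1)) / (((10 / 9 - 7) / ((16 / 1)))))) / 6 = -98904 / 4505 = -21.95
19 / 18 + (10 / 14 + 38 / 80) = 2.24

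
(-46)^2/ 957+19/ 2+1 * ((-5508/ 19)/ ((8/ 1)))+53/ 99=-1308653/ 54549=-23.99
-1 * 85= -85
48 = 48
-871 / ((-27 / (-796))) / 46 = -558.23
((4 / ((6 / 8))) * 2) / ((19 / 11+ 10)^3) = 0.01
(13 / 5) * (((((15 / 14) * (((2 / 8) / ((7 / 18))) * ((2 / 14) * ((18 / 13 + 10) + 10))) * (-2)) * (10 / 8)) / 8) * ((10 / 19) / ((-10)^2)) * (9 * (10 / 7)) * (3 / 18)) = -56295 / 2919616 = -0.02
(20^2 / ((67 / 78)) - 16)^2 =907696384 / 4489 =202204.59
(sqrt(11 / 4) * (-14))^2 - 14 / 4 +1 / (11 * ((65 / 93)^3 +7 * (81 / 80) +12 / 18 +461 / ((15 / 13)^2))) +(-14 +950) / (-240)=3333486634378266 / 6270664081385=531.60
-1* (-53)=53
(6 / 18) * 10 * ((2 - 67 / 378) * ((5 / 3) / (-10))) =-3445 / 3402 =-1.01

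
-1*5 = -5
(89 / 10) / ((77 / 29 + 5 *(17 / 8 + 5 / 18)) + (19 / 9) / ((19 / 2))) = 92916 / 155465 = 0.60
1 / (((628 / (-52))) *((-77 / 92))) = 1196 / 12089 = 0.10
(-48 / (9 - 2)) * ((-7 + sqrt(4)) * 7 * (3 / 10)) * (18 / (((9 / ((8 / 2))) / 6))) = 3456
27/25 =1.08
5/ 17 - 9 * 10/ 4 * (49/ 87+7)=-83750/ 493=-169.88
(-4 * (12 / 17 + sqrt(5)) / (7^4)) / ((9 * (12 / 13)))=-13 * sqrt(5) / 64827 - 52 / 367353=-0.00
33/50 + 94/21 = 5393/1050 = 5.14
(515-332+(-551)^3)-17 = -167283985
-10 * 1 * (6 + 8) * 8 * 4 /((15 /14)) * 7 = -87808 /3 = -29269.33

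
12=12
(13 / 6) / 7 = 13 / 42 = 0.31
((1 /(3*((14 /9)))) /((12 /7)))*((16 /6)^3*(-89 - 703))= -5632 /3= -1877.33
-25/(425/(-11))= 11/17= 0.65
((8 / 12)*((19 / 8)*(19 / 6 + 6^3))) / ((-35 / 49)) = -485.82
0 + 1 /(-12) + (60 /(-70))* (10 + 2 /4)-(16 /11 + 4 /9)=-4349 /396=-10.98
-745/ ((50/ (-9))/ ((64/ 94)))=21456/ 235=91.30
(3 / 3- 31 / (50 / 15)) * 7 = -581 / 10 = -58.10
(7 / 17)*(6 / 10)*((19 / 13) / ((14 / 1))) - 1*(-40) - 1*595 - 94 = -1434233 / 2210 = -648.97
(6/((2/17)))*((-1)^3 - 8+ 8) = -51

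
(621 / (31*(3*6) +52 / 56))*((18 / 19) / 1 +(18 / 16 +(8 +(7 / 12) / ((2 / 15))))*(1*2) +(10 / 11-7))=39714192 / 1635425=24.28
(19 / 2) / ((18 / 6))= 19 / 6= 3.17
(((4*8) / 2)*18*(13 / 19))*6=22464 / 19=1182.32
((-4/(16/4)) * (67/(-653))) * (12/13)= 804/8489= 0.09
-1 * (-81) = 81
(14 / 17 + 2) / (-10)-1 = -109 / 85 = -1.28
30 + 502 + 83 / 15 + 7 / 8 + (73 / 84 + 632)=983873 / 840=1171.28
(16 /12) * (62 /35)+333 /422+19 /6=46656 /7385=6.32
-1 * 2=-2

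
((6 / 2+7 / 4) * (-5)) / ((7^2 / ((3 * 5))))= -1425 / 196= -7.27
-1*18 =-18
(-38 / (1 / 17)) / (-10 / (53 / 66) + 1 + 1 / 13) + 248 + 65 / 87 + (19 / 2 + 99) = 282332137 / 681906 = 414.03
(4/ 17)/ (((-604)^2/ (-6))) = -3/ 775234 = -0.00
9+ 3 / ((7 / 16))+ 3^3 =300 / 7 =42.86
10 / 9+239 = 2161 / 9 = 240.11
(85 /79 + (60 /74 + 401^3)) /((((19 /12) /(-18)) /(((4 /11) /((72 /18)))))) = -2142703584432 /32153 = -66640860.40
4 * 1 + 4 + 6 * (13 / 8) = 17.75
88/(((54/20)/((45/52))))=1100/39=28.21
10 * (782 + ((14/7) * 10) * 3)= 8420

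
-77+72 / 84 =-533 / 7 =-76.14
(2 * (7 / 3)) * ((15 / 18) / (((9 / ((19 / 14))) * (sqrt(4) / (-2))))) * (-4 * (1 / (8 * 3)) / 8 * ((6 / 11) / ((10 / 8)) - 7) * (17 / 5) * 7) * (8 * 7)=-5713547 / 53460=-106.88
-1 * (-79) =79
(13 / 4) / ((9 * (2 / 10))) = 65 / 36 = 1.81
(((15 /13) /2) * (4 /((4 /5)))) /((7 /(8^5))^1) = 1228800 /91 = 13503.30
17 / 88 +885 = 77897 / 88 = 885.19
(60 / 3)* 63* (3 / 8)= 945 / 2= 472.50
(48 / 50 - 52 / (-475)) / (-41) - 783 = -15249433 / 19475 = -783.03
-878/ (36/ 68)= -14926/ 9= -1658.44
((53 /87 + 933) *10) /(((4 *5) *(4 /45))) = 152295 /29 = 5251.55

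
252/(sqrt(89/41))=171.04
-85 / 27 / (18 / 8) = -340 / 243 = -1.40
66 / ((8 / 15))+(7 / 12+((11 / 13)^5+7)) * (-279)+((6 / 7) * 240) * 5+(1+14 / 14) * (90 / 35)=-2805166047 / 2599051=-1079.30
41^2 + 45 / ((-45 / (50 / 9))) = 15079 / 9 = 1675.44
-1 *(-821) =821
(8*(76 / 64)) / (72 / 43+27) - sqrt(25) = -4.67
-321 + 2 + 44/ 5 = -1551/ 5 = -310.20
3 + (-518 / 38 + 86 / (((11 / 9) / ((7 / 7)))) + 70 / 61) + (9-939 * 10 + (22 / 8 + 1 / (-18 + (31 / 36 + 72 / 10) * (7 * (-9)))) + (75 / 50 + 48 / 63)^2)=-550632061352258 / 59129823753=-9312.26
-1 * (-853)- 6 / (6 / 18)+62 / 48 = 20071 / 24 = 836.29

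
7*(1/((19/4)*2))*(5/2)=35/19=1.84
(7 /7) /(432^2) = 1 /186624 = 0.00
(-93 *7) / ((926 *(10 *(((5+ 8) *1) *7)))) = -93 / 120380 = -0.00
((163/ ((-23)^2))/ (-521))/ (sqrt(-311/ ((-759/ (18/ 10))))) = -163 * sqrt(1180245)/ 257143197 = -0.00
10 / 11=0.91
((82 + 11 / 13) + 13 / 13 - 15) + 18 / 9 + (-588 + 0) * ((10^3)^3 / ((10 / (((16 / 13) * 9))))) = -8467199999079 / 13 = -651323076852.23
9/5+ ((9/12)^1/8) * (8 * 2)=33/10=3.30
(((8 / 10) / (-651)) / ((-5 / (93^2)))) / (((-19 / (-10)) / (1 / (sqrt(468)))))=124*sqrt(13) / 8645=0.05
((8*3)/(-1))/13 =-24/13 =-1.85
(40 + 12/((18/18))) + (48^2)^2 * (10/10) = 5308468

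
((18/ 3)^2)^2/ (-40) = -162/ 5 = -32.40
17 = 17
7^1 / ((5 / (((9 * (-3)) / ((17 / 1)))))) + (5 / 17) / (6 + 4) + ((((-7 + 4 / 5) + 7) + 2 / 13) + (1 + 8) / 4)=4463 / 4420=1.01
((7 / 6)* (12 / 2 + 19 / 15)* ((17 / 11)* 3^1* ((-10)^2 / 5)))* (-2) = -51884 / 33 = -1572.24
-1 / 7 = -0.14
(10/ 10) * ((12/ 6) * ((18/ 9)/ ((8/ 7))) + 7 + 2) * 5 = 125/ 2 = 62.50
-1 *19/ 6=-19/ 6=-3.17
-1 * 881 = -881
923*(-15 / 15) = -923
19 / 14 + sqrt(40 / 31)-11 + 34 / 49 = -877 / 98 + 2*sqrt(310) / 31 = -7.81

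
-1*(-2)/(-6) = -1/3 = -0.33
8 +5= 13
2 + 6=8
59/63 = 0.94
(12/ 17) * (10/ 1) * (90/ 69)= 3600/ 391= 9.21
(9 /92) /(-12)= -3 /368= -0.01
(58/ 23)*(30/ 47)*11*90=1722600/ 1081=1593.52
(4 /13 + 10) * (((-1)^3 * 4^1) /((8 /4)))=-268 /13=-20.62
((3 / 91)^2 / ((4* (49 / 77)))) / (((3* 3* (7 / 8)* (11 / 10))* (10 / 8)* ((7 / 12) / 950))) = 182400 / 2840383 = 0.06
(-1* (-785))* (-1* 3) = -2355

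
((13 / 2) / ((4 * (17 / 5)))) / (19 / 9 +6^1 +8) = 117 / 3944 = 0.03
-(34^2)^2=-1336336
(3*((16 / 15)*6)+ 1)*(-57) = -5757 / 5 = -1151.40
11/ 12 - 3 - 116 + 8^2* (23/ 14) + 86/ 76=-18847/ 1596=-11.81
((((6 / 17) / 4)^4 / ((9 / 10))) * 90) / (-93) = -675 / 10356604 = -0.00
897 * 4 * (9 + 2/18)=98072/3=32690.67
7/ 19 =0.37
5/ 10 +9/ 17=35/ 34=1.03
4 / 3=1.33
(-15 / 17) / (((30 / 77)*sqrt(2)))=-77*sqrt(2) / 68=-1.60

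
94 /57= 1.65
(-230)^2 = 52900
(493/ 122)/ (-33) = -493/ 4026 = -0.12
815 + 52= 867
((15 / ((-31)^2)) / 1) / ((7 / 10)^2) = 0.03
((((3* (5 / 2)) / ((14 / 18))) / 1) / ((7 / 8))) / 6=90 / 49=1.84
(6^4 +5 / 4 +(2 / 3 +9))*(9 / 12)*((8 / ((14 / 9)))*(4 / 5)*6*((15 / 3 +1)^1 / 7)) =5081292 / 245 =20739.97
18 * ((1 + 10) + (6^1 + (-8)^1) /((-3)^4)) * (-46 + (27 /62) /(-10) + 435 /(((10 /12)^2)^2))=11794872397 /69750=169102.11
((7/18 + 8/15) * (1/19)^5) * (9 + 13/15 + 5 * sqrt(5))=6142/1671366825 + 83 * sqrt(5)/44569782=0.00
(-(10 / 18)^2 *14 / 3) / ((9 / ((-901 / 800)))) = 6307 / 34992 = 0.18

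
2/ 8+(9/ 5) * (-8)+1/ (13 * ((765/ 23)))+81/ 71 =-7347253/ 564876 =-13.01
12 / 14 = 6 / 7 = 0.86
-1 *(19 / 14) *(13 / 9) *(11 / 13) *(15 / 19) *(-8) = 220 / 21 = 10.48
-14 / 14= -1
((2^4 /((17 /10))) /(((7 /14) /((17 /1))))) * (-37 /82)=-5920 /41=-144.39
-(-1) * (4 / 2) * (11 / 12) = 11 / 6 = 1.83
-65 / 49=-1.33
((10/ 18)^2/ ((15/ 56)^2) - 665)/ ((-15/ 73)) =35160377/ 10935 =3215.40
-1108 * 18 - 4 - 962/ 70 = -698661/ 35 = -19961.74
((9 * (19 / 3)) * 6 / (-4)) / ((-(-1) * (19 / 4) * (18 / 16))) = -16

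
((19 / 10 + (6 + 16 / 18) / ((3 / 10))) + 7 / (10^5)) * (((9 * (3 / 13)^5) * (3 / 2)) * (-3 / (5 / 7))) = -342565354467 / 371293000000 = -0.92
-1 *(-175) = 175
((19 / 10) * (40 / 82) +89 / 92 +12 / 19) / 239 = 181019 / 17128652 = 0.01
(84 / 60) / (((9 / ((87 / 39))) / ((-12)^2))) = 3248 / 65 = 49.97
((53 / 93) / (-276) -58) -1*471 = -13578425 / 25668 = -529.00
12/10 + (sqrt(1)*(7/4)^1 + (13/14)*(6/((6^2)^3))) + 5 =4327409/544320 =7.95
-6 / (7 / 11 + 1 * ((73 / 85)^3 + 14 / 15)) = -60798375 / 22324618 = -2.72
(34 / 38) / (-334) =-17 / 6346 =-0.00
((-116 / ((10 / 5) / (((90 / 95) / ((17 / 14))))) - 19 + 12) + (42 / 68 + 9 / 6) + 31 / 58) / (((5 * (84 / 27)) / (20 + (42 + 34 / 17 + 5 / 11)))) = -539009451 / 2622760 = -205.51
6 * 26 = 156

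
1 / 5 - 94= -469 / 5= -93.80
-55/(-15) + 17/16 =227/48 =4.73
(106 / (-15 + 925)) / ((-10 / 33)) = -0.38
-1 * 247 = -247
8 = 8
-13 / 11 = -1.18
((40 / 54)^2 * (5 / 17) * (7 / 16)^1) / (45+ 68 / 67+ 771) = 1675 / 19382652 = 0.00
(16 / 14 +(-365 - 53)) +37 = -2659 / 7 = -379.86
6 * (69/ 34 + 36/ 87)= 7227/ 493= 14.66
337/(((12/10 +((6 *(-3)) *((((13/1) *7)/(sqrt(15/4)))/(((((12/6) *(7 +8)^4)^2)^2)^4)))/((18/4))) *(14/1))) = 33402100678040496529255325120244670689118038353626616299152374267578125000000000000 *sqrt(15)/5022440466507542639034314382961338154620796420851304128405826968944218527344379637938459040244487674442552815889939665794372558593749999999999999999999999991719 +705234348838767445564401644607487899211336830761203954696984870222584018214606640827191956900996810952975124564545694738626480102539062500000000000000000000000000/35157083265552798473240200680729367082345574945959128898840788782609529691410657465569213281711413721097869711229577660560607910156249999999999999999999999942033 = 20.06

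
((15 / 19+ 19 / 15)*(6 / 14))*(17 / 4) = 4981 / 1330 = 3.75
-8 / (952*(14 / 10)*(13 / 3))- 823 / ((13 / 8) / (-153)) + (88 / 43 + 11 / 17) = 36083594896 / 465647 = 77491.31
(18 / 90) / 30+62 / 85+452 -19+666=2804327 / 2550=1099.74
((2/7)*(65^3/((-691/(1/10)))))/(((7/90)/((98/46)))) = -4943250/15893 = -311.03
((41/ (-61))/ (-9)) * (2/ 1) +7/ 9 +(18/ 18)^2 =1058/ 549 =1.93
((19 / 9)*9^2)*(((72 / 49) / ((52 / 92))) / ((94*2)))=70794 / 29939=2.36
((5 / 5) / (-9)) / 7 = -0.02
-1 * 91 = -91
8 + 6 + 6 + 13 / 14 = 293 / 14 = 20.93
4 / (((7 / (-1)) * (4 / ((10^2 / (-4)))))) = 3.57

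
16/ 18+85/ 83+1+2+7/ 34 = 130009/ 25398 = 5.12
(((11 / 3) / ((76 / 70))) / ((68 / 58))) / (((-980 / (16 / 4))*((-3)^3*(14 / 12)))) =319 / 854658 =0.00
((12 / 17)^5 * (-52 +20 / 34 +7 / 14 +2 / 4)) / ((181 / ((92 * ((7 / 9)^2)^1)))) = -11868229632 / 4368899989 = -2.72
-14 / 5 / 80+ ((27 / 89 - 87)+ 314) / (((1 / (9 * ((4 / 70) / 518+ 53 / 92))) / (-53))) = -6624350417311 / 106034600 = -62473.48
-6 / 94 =-3 / 47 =-0.06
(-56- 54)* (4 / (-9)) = 440 / 9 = 48.89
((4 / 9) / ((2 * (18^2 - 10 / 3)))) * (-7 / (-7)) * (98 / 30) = 49 / 21645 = 0.00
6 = 6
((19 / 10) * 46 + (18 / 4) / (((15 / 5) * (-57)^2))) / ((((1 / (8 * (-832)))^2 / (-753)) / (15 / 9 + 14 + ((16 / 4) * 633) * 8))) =-64010798156802818048 / 1083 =-59105076783751447.87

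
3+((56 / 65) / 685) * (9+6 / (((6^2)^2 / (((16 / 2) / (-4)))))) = 3620119 / 1202175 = 3.01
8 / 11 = 0.73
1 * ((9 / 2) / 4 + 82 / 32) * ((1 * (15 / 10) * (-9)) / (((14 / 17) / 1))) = -27081 / 448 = -60.45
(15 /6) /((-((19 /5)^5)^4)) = -476837158203125 /75179946915091916386711202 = -0.00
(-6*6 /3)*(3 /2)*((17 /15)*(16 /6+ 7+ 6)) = -1598 /5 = -319.60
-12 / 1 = -12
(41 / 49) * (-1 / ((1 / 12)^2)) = -5904 / 49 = -120.49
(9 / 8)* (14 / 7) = 9 / 4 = 2.25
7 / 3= 2.33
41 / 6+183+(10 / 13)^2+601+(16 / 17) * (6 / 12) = 13650697 / 17238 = 791.90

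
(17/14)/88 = 17/1232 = 0.01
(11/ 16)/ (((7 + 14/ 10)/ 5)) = 275/ 672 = 0.41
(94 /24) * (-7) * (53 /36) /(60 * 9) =-0.07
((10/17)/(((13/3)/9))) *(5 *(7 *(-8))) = -75600/221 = -342.08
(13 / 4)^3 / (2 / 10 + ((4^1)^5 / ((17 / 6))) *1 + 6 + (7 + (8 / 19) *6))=3548155 / 38980992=0.09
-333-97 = -430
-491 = -491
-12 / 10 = -6 / 5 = -1.20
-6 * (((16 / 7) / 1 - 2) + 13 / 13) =-54 / 7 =-7.71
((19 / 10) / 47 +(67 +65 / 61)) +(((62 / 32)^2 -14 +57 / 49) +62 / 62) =10793260943 / 179818240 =60.02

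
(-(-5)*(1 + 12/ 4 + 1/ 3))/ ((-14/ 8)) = -260/ 21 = -12.38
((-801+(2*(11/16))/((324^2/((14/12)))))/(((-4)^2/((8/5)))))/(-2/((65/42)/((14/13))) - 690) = 682103801899/5887652023296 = 0.12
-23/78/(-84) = 23/6552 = 0.00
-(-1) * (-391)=-391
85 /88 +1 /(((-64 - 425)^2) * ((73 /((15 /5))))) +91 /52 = 1390648117 /512037768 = 2.72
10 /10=1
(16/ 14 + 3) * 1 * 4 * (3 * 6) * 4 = 8352/ 7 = 1193.14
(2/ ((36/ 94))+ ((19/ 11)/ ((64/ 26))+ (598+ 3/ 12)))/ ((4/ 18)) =1914023/ 704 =2718.78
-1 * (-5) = 5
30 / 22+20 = 235 / 11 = 21.36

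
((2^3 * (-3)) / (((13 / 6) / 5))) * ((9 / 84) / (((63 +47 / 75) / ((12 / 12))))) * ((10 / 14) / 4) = -0.02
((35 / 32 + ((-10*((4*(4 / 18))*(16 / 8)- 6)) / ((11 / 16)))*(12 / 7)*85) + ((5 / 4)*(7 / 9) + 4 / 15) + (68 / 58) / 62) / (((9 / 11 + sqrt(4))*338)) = 892272549017 / 94950797760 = 9.40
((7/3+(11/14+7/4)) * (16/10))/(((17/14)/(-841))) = -1375876/255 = -5395.59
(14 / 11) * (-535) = -7490 / 11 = -680.91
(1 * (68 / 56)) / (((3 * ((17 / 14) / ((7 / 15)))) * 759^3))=7 / 19676046555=0.00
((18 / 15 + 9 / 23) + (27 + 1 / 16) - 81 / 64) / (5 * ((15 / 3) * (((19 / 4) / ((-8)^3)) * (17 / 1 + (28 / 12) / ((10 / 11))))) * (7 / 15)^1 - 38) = -116108352 / 170073845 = -0.68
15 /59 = 0.25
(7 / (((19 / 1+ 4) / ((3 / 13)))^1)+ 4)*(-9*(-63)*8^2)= 44162496 / 299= 147700.66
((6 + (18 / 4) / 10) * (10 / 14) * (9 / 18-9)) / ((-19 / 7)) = 14.43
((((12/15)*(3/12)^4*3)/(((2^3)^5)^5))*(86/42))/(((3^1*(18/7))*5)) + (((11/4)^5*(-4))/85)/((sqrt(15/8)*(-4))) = 43/3264099712959498771706675200 + 161051*sqrt(30)/652800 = 1.35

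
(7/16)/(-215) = -7/3440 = -0.00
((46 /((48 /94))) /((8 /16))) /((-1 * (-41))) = 1081 /246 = 4.39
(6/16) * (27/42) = 27/112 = 0.24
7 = 7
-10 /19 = -0.53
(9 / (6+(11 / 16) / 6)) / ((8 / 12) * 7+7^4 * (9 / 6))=5184 / 12700919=0.00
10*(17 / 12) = 85 / 6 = 14.17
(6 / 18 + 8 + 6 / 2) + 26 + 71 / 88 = 10069 / 264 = 38.14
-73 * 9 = -657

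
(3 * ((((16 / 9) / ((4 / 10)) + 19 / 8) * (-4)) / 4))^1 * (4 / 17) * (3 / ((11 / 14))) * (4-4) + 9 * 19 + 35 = 206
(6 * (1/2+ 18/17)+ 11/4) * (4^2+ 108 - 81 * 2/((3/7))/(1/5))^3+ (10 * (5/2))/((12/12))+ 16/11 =-12465354292075/187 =-66659648620.72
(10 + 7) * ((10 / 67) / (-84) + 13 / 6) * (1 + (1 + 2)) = 207128 / 1407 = 147.21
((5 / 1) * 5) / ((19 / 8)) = 200 / 19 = 10.53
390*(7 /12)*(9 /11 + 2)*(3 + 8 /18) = 437255 /198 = 2208.36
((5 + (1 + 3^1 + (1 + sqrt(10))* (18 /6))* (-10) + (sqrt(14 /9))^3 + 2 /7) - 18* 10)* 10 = -17130 /7 - 300* sqrt(10) + 140* sqrt(14) /27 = -3376.42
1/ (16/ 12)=3/ 4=0.75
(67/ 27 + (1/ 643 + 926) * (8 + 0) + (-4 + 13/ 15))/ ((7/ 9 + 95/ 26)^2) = 1303995758208/ 3457311335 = 377.17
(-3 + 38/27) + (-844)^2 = 19233029/27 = 712334.41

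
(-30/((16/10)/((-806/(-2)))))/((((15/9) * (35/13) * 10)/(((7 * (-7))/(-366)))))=-110019/4880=-22.54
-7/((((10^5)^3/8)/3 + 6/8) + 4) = -84/500000000000057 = -0.00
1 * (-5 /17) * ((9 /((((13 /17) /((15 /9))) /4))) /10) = -30 /13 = -2.31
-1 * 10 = -10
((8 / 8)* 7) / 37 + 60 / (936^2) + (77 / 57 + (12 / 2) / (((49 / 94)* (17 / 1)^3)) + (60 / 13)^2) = 282257557158427 / 12355736007888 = 22.84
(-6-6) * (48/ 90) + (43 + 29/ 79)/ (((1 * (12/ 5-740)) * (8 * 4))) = -149215049/ 23308160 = -6.40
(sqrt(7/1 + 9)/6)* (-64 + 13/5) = -614/15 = -40.93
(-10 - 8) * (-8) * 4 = 576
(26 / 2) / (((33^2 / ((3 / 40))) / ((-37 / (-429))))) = 37 / 479160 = 0.00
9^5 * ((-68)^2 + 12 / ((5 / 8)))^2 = 31826386854144 / 25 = 1273055474165.76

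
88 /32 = 11 /4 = 2.75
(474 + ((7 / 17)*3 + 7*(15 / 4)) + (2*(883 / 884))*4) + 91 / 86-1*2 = 19330409 / 38012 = 508.53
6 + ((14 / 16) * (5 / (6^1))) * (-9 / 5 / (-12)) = 6.11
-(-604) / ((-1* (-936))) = 151 / 234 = 0.65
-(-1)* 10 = 10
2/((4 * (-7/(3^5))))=-243/14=-17.36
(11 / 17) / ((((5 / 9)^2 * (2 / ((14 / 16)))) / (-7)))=-6.42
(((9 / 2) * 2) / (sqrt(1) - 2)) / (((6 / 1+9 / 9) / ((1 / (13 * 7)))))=-9 / 637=-0.01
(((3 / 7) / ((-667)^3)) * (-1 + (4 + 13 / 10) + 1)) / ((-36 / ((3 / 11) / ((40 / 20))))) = 53 / 1827924332080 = 0.00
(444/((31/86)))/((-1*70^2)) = -9546/37975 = -0.25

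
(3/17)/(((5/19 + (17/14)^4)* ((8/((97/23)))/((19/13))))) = 168151634/3014183419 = 0.06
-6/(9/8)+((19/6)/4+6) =35/24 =1.46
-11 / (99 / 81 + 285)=-99 / 2576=-0.04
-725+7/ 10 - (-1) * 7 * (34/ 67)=-482901/ 670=-720.75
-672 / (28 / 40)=-960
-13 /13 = -1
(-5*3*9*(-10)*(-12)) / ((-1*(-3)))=-5400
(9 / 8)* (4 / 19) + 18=18.24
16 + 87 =103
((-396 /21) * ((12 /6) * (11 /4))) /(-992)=363 /3472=0.10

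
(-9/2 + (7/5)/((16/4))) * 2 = -83/10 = -8.30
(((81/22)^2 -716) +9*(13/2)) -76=-348453/484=-719.94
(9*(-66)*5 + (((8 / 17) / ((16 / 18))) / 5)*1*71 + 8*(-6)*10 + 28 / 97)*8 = -227047096 / 8245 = -27537.55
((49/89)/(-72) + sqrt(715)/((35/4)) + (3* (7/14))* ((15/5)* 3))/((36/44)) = 44* sqrt(715)/315 + 951049/57672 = 20.23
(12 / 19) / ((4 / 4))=12 / 19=0.63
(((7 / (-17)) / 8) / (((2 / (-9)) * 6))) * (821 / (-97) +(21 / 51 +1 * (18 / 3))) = -8883 / 112132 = -0.08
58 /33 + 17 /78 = 565 /286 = 1.98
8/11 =0.73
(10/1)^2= 100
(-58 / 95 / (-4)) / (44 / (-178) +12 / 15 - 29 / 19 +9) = 2581 / 135728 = 0.02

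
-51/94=-0.54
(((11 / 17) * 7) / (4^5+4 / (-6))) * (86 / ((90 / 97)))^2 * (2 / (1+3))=1339587557 / 70456500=19.01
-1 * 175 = -175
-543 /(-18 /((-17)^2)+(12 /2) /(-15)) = 784635 /668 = 1174.60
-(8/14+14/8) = -65/28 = -2.32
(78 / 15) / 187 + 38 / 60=3709 / 5610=0.66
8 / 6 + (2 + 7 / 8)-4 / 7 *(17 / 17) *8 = -61 / 168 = -0.36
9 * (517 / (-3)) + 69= -1482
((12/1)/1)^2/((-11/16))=-2304/11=-209.45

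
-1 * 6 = -6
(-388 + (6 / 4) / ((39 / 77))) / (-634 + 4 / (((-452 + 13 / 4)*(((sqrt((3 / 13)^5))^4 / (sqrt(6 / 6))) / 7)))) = 1061095472505 / 403191116134508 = 0.00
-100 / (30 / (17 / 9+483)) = -43640 / 27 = -1616.30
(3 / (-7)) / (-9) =1 / 21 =0.05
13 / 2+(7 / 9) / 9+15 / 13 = 16301 / 2106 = 7.74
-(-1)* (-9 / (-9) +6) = 7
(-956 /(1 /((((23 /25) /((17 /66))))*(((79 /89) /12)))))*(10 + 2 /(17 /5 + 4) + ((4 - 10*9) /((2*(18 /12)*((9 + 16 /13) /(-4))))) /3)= -5926442746664 /1675231425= -3537.69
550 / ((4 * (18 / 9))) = 275 / 4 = 68.75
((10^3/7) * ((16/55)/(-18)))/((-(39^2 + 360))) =1600/1303533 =0.00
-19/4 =-4.75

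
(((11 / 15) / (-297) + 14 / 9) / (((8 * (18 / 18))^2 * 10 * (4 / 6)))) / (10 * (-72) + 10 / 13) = -481 / 95040000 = -0.00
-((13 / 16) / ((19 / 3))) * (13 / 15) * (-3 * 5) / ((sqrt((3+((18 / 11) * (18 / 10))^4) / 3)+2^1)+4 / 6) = -13918100625 / 59392412854+13803075 * sqrt(238733137) / 475139302832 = 0.21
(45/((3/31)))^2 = 216225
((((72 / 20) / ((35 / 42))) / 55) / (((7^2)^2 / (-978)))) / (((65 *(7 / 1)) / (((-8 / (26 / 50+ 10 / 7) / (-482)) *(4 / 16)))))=-105624 / 705406777075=-0.00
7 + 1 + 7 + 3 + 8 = 26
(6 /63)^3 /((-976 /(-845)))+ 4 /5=4523593 /5649210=0.80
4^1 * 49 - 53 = 143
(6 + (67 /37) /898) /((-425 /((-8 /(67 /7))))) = 0.01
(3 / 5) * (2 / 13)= 6 / 65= 0.09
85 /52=1.63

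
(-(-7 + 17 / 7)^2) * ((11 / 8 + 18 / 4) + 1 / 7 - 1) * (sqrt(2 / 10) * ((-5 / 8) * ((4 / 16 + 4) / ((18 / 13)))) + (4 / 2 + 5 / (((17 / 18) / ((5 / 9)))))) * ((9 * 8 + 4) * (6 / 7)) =-196816896 / 5831 + 18878704 * sqrt(5) / 7203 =-27892.92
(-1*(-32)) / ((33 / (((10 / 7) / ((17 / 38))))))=12160 / 3927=3.10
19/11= 1.73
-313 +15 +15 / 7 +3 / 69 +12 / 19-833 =-3451109 / 3059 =-1128.18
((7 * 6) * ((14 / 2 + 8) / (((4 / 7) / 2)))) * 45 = 99225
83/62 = 1.34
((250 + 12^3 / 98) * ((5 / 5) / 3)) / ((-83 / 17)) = -2686 / 147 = -18.27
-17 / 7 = -2.43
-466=-466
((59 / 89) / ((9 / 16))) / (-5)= -944 / 4005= -0.24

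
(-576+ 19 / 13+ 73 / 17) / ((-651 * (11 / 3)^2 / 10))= 3780720 / 5802797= 0.65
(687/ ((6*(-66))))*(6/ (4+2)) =-229/ 132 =-1.73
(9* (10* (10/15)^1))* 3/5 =36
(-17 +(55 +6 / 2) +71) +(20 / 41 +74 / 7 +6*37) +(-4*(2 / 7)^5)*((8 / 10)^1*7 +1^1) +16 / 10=1194218672 / 3445435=346.61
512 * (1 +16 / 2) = 4608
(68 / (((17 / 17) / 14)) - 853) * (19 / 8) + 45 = 2241 / 8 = 280.12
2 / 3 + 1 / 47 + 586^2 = 48418933 / 141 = 343396.69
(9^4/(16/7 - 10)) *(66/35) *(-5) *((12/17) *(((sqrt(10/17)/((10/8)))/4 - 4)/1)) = -384912/17 + 96228 *sqrt(170)/1445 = -21773.61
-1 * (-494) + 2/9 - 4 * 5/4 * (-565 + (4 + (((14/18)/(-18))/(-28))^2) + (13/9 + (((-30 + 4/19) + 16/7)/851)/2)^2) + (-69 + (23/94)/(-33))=8954901763648828811143/2781012602571077952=3220.01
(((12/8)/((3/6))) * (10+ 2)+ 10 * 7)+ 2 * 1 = 108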